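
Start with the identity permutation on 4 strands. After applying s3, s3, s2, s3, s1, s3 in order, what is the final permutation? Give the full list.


Starting with identity [1, 2, 3, 4].
Apply generators in sequence:
  After s3: [1, 2, 4, 3]
  After s3: [1, 2, 3, 4]
  After s2: [1, 3, 2, 4]
  After s3: [1, 3, 4, 2]
  After s1: [3, 1, 4, 2]
  After s3: [3, 1, 2, 4]
Final permutation: [3, 1, 2, 4]

[3, 1, 2, 4]


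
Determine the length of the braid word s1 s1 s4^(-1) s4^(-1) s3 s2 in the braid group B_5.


The word length counts the number of generators (including inverses).
Listing each generator: s1, s1, s4^(-1), s4^(-1), s3, s2
There are 6 generators in this braid word.

6


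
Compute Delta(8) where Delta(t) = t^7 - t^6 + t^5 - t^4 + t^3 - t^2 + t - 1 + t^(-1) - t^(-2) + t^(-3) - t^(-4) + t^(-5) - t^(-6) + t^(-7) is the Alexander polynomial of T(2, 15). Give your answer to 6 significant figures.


Substituting t = 8 into Delta(t) = t^7 - t^6 + t^5 - t^4 + t^3 - t^2 + t - 1 + t^(-1) - t^(-2) + t^(-3) - t^(-4) + t^(-5) - t^(-6) + t^(-7):
Term values: (2097152) + (-262144) + (32768) + (-4096) + (512) + (-64) + (8) + (-1) + (0.125) + (-0.015625) + (0.00195312) + (-0.000244141) + (3.05176e-05) + (-3.8147e-06) + (4.76837e-07)
Sum = 1864135.111
Rounded to 6 significant figures: 1.86414e+06

1.86414e+06


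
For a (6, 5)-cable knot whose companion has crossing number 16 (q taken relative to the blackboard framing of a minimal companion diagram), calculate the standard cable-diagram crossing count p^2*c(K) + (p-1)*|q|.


Step 1: Each of the c(K) crossings of the companion diagram becomes p*p = p^2 crossings among the p parallel strands, and each of the |q| twists s_1 s_2 ... s_(p-1) adds (p-1) crossings.
  Crossings = p^2 * c(K) + (p-1)*|q|
Step 2: = 6^2 * 16 + (6-1)*5
Step 3: = 36*16 + 5*5
Step 4: = 576 + 25 = 601

601


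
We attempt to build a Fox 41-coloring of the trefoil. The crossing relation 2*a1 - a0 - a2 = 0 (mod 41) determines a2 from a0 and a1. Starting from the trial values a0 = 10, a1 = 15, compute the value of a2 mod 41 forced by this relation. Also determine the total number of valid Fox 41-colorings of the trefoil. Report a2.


Step 1: Apply the given crossing relation 2*a1 - a0 - a2 = 0 (mod 41).
  a2 = 2*a1 - a0 mod 41
  a2 = 2*15 - 10 mod 41
  a2 = 30 - 10 mod 41
  a2 = 20 mod 41 = 20
Step 2: The trefoil has determinant 3.
  Number of Fox p-colorings (p prime) is p^2 if p = 3, else p.
  Since 41 does not divide 3, only trivial (constant) colorings exist.
  (So the trial a0 = 10, a1 = 15 with a0 != a1 does NOT extend to a valid coloring of the whole trefoil: the other two crossing relations require 3*(a1 - a0) = 0 (mod 41), which fails.)
  Total colorings = 41
Step 3: a2 = 20, total Fox 41-colorings = 41

20


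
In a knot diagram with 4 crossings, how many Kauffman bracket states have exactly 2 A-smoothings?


We choose which 2 of 4 crossings get A-smoothings.
C(4, 2) = 4! / (2! * 2!)
= 6

6


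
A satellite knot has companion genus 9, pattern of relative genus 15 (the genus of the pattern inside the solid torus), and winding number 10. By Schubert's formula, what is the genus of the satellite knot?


Schubert: g(satellite) = g_rel(pattern) + |winding| * g(companion),
where g_rel(pattern) is the genus of the pattern relative to the solid torus.
= 15 + 10 * 9
= 15 + 90 = 105

105


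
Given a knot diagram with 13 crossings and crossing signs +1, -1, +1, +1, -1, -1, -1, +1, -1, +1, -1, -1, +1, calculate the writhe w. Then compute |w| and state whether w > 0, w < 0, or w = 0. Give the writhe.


Step 1: Count positive crossings (+1).
Positive crossings: 6
Step 2: Count negative crossings (-1).
Negative crossings: 7
Step 3: Writhe = (positive) - (negative)
w = 6 - 7 = -1
Step 4: |w| = 1, and w is negative

-1


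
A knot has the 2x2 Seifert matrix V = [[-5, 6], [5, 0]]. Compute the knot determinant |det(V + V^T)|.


Step 1: Form V + V^T where V = [[-5, 6], [5, 0]]
  V^T = [[-5, 5], [6, 0]]
  V + V^T = [[-10, 11], [11, 0]]
Step 2: det(V + V^T) = (-10)*0 - 11*11
  = 0 - 121 = -121
Step 3: Knot determinant = |det(V + V^T)| = |-121| = 121

121


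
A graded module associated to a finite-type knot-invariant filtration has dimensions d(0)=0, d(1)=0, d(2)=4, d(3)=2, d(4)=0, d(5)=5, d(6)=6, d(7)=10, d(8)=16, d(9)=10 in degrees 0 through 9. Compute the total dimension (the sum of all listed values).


Total dimension = d(0) + d(1) + ... + d(9)
= 0 + 0 + 4 + 2 + 0 + 5 + 6 + 10 + 16 + 10
= 53

53


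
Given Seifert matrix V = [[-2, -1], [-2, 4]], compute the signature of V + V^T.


Step 1: V + V^T = [[-4, -3], [-3, 8]]
Step 2: trace = 4, det = -41
Step 3: Discriminant = 4^2 - 4*(-41) = 180
Step 4: Eigenvalues: 8.7082, -4.7082
Step 5: Signature = (# positive eigenvalues) - (# negative eigenvalues) = 0

0


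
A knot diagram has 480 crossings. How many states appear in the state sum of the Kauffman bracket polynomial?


Each crossing contributes 2 choices (A-smoothing or B-smoothing).
Total states = 2^480 = 3121748550315992231381597229793166305748598142664971150859156959625371738819765620120306103063491971159826931121406622895447975679288285306290176

3121748550315992231381597229793166305748598142664971150859156959625371738819765620120306103063491971159826931121406622895447975679288285306290176


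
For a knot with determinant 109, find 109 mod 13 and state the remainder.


Step 1: A knot is p-colorable if and only if p divides its determinant.
Step 2: Compute 109 mod 13.
109 = 8 * 13 + 5
Step 3: 109 mod 13 = 5
Step 4: The knot is 13-colorable: no

5


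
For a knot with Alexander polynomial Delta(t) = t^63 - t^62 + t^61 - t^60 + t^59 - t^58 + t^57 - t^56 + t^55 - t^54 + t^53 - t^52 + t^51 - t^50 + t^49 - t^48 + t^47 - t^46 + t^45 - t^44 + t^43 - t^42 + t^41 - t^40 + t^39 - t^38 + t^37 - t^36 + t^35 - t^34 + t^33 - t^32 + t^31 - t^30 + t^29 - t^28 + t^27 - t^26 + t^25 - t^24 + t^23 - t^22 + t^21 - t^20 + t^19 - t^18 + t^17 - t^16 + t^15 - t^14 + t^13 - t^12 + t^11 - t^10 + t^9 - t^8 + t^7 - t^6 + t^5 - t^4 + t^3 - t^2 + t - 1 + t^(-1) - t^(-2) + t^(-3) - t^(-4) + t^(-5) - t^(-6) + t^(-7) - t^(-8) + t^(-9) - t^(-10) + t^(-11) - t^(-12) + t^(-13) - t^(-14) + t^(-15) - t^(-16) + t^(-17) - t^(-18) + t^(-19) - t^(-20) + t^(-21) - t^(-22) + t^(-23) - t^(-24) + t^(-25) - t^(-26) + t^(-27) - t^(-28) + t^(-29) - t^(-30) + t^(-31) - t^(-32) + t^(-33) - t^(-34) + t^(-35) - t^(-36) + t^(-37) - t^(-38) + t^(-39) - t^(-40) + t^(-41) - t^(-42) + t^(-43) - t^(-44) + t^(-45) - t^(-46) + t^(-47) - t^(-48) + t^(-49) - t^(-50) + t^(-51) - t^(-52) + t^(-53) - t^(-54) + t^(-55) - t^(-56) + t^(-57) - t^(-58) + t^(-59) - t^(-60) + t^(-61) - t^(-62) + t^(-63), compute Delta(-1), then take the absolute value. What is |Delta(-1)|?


Step 1: The polynomial has 127 terms with alternating signs, exponents from 63 down to -63.
Step 2: Substitute t = -1. The i-th term has coefficient (-1)^i and exponent (m-i),
  so its value is (-1)^i * (-1)^(m-i) = (-1)^m = -1 for every i.
Step 3: All 127 terms equal -1, so Delta(-1) = 127 * (-1) = -127
Step 4: |Delta(-1)| = 127

127


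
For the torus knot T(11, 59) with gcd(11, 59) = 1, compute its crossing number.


For a torus knot T(p, q) with gcd(p,q)=1,
the crossing number is min(p*(q-1), q*(p-1)).
p*(q-1) = 11*58 = 638
q*(p-1) = 59*10 = 590
min(638, 590) = 590

590


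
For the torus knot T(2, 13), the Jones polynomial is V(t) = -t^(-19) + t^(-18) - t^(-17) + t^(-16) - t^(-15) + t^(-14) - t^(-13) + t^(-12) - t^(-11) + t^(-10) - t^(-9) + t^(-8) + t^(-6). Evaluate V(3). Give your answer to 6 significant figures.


Substituting t = 3 into V(t) = -t^(-19) + t^(-18) - t^(-17) + t^(-16) - t^(-15) + t^(-14) - t^(-13) + t^(-12) - t^(-11) + t^(-10) - t^(-9) + t^(-8) + t^(-6):
  (-)t^(-19) = -8.60392e-10
  (+)t^(-18) = 2.58117e-09
  (-)t^(-17) = -7.74352e-09
  (+)t^(-16) = 2.32306e-08
  (-)t^(-15) = -6.96917e-08
  (+)t^(-14) = 2.09075e-07
  (-)t^(-13) = -6.27225e-07
  (+)t^(-12) = 1.88168e-06
  (-)t^(-11) = -5.64503e-06
  (+)t^(-10) = 1.69351e-05
  (-)t^(-9) = -5.08053e-05
  (+)t^(-8) = 0.000152416
  (+)t^(-6) = 0.00137174
Sum = (-8.60392e-10) + (2.58117e-09) + (-7.74352e-09) + (2.32306e-08) + (-6.96917e-08) + (2.09075e-07) + (-6.27225e-07) + (1.88168e-06) + (-5.64503e-06) + (1.69351e-05) + (-5.08053e-05) + (0.000152416) + (0.00137174)
= 0.00148605374
Rounded to 6 significant figures: 0.00148605

0.00148605


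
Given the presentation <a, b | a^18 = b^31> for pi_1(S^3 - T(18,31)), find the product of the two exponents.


The relation is a^18 = b^31.
Product of exponents = 18 * 31
= 558

558


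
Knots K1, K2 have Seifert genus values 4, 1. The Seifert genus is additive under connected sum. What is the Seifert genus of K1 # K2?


The Seifert genus is additive under connected sum.
Seifert genus(K1 # K2) = (4) + (1)
= 5

5


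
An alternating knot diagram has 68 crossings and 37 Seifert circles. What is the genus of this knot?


For alternating knots, g = (c - s + 1)/2.
= (68 - 37 + 1)/2
= 32/2 = 16

16


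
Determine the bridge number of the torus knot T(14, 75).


The bridge number of T(p,q) is min(p,q).
min(14, 75) = 14

14


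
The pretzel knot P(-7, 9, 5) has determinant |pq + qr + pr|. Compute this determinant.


Step 1: Compute pq + qr + pr.
pq = (-7)*9 = -63
qr = 9*5 = 45
pr = (-7)*5 = -35
pq + qr + pr = -63 + 45 + (-35) = -53
Step 2: Take absolute value.
det(P(-7,9,5)) = |-53| = 53

53


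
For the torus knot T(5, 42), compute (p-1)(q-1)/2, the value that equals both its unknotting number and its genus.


For a torus knot T(p,q), both the unknotting number and genus equal (p-1)(q-1)/2.
= (5-1)(42-1)/2
= 4*41/2
= 164/2 = 82

82


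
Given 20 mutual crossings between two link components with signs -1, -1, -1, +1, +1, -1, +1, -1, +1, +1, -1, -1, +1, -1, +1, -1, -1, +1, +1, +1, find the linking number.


Step 1: Count positive crossings: 10
Step 2: Count negative crossings: 10
Step 3: Sum of signs = 10 - 10 = 0
Step 4: Linking number = sum/2 = 0/2 = 0

0


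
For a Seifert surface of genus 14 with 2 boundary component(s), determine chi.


chi = 2 - 2g - b
= 2 - 2*14 - 2
= 2 - 28 - 2 = -28

-28


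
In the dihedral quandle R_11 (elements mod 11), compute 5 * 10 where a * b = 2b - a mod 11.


5 * 10 = 2*10 - 5 mod 11
= 20 - 5 mod 11
= 15 mod 11 = 4

4


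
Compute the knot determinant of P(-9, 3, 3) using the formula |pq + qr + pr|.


Step 1: Compute pq + qr + pr.
pq = (-9)*3 = -27
qr = 3*3 = 9
pr = (-9)*3 = -27
pq + qr + pr = -27 + 9 + (-27) = -45
Step 2: Take absolute value.
det(P(-9,3,3)) = |-45| = 45

45


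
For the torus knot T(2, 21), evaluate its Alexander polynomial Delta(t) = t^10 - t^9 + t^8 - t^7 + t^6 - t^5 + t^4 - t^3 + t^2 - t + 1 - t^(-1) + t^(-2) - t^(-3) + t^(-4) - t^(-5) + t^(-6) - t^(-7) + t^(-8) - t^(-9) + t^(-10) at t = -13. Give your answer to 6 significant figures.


Substituting t = -13 into Delta(t) = t^10 - t^9 + t^8 - t^7 + t^6 - t^5 + t^4 - t^3 + t^2 - t + 1 - t^(-1) + t^(-2) - t^(-3) + t^(-4) - t^(-5) + t^(-6) - t^(-7) + t^(-8) - t^(-9) + t^(-10):
Term values: (137858491849) + (10604499373) + (815730721) + (62748517) + (4826809) + (371293) + (28561) + (2197) + (169) + (13) + (1) + (0.0769231) + (0.00591716) + (0.000455166) + (3.50128e-05) + (2.69329e-06) + (2.07176e-07) + (1.59366e-08) + (1.22589e-09) + (9.42996e-11) + (7.25382e-12)
Sum = 1.493466995e+11
Rounded to 6 significant figures: 1.49347e+11

1.49347e+11


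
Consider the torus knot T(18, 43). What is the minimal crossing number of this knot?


For a torus knot T(p, q) with gcd(p,q)=1,
the crossing number is min(p*(q-1), q*(p-1)).
p*(q-1) = 18*42 = 756
q*(p-1) = 43*17 = 731
min(756, 731) = 731

731


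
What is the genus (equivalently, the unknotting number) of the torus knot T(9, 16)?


For a torus knot T(p,q), both the unknotting number and genus equal (p-1)(q-1)/2.
= (9-1)(16-1)/2
= 8*15/2
= 120/2 = 60

60


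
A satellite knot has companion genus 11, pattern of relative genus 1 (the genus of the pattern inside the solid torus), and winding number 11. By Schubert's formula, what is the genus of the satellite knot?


Schubert: g(satellite) = g_rel(pattern) + |winding| * g(companion),
where g_rel(pattern) is the genus of the pattern relative to the solid torus.
= 1 + 11 * 11
= 1 + 121 = 122

122


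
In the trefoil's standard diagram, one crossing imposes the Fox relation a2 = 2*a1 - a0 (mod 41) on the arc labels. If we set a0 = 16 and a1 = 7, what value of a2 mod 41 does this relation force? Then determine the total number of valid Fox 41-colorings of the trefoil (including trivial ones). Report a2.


Step 1: Apply the given crossing relation 2*a1 - a0 - a2 = 0 (mod 41).
  a2 = 2*a1 - a0 mod 41
  a2 = 2*7 - 16 mod 41
  a2 = 14 - 16 mod 41
  a2 = -2 mod 41 = 39
Step 2: The trefoil has determinant 3.
  Number of Fox p-colorings (p prime) is p^2 if p = 3, else p.
  Since 41 does not divide 3, only trivial (constant) colorings exist.
  (So the trial a0 = 16, a1 = 7 with a0 != a1 does NOT extend to a valid coloring of the whole trefoil: the other two crossing relations require 3*(a1 - a0) = 0 (mod 41), which fails.)
  Total colorings = 41
Step 3: a2 = 39, total Fox 41-colorings = 41

39


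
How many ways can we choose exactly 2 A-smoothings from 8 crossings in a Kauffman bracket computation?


We choose which 2 of 8 crossings get A-smoothings.
C(8, 2) = 8! / (2! * 6!)
= 28

28


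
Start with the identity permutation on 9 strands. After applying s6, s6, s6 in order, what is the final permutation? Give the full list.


Starting with identity [1, 2, 3, 4, 5, 6, 7, 8, 9].
Apply generators in sequence:
  After s6: [1, 2, 3, 4, 5, 7, 6, 8, 9]
  After s6: [1, 2, 3, 4, 5, 6, 7, 8, 9]
  After s6: [1, 2, 3, 4, 5, 7, 6, 8, 9]
Final permutation: [1, 2, 3, 4, 5, 7, 6, 8, 9]

[1, 2, 3, 4, 5, 7, 6, 8, 9]


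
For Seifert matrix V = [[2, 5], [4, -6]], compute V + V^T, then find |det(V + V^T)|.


Step 1: Form V + V^T where V = [[2, 5], [4, -6]]
  V^T = [[2, 4], [5, -6]]
  V + V^T = [[4, 9], [9, -12]]
Step 2: det(V + V^T) = 4*(-12) - 9*9
  = -48 - 81 = -129
Step 3: Knot determinant = |det(V + V^T)| = |-129| = 129

129


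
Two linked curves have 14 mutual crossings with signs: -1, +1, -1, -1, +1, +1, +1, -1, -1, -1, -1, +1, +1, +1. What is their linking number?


Step 1: Count positive crossings: 7
Step 2: Count negative crossings: 7
Step 3: Sum of signs = 7 - 7 = 0
Step 4: Linking number = sum/2 = 0/2 = 0

0


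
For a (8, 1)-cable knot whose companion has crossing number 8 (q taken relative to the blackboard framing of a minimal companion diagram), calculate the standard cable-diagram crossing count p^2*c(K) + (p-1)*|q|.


Step 1: Each of the c(K) crossings of the companion diagram becomes p*p = p^2 crossings among the p parallel strands, and each of the |q| twists s_1 s_2 ... s_(p-1) adds (p-1) crossings.
  Crossings = p^2 * c(K) + (p-1)*|q|
Step 2: = 8^2 * 8 + (8-1)*1
Step 3: = 64*8 + 7*1
Step 4: = 512 + 7 = 519

519


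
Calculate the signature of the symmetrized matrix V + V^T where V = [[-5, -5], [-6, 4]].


Step 1: V + V^T = [[-10, -11], [-11, 8]]
Step 2: trace = -2, det = -201
Step 3: Discriminant = (-2)^2 - 4*(-201) = 808
Step 4: Eigenvalues: 13.2127, -15.2127
Step 5: Signature = (# positive eigenvalues) - (# negative eigenvalues) = 0

0


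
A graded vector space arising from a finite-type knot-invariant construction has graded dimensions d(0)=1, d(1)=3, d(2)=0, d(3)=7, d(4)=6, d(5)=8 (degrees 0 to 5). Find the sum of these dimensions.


Total dimension = d(0) + d(1) + ... + d(5)
= 1 + 3 + 0 + 7 + 6 + 8
= 25

25


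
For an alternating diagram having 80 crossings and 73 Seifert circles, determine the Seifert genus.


For alternating knots, g = (c - s + 1)/2.
= (80 - 73 + 1)/2
= 8/2 = 4

4


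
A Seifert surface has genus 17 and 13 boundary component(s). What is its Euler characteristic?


chi = 2 - 2g - b
= 2 - 2*17 - 13
= 2 - 34 - 13 = -45

-45


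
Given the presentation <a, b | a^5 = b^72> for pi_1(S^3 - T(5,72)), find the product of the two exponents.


The relation is a^5 = b^72.
Product of exponents = 5 * 72
= 360

360


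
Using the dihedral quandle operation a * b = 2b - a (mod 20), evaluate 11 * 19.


11 * 19 = 2*19 - 11 mod 20
= 38 - 11 mod 20
= 27 mod 20 = 7

7


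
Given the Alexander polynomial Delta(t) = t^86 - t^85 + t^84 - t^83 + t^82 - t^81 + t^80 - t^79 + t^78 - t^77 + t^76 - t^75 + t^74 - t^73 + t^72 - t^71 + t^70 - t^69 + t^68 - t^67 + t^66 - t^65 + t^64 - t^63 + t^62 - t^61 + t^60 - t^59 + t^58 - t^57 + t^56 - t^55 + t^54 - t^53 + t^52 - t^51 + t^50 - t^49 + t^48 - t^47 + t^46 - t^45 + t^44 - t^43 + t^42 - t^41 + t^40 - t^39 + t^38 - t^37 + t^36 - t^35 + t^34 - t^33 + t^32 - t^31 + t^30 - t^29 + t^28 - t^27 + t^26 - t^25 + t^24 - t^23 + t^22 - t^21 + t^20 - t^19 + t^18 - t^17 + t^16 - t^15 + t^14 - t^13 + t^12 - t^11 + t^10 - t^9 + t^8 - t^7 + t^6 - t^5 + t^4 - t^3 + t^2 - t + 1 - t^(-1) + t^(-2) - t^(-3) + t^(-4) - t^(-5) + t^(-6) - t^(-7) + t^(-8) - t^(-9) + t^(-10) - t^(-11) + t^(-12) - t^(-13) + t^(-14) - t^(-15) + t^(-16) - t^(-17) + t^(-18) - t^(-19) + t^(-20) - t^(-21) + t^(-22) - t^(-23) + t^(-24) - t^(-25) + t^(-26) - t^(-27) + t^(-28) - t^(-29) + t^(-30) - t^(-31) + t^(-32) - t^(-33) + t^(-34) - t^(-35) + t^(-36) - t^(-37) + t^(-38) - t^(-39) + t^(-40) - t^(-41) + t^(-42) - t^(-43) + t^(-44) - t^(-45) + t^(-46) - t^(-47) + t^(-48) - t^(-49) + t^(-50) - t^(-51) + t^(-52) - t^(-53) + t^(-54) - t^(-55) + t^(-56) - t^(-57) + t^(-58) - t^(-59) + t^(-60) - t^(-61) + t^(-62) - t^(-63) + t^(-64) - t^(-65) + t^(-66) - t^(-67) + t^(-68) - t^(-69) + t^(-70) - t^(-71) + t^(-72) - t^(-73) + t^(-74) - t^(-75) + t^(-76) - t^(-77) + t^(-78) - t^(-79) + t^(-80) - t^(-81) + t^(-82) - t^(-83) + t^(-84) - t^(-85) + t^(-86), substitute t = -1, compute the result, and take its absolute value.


Step 1: The polynomial has 173 terms with alternating signs, exponents from 86 down to -86.
Step 2: Substitute t = -1. The i-th term has coefficient (-1)^i and exponent (m-i),
  so its value is (-1)^i * (-1)^(m-i) = (-1)^m = 1 for every i.
Step 3: All 173 terms equal 1, so Delta(-1) = 173 * (1) = 173
Step 4: |Delta(-1)| = 173

173


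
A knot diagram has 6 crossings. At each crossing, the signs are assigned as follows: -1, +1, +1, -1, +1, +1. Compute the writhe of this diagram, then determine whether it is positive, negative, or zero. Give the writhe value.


Step 1: Count positive crossings (+1).
Positive crossings: 4
Step 2: Count negative crossings (-1).
Negative crossings: 2
Step 3: Writhe = (positive) - (negative)
w = 4 - 2 = 2
Step 4: |w| = 2, and w is positive

2


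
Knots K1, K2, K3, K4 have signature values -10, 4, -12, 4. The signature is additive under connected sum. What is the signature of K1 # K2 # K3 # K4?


The signature is additive under connected sum.
signature(K1 # K2 # K3 # K4) = (-10) + (4) + (-12) + (4)
= -14

-14


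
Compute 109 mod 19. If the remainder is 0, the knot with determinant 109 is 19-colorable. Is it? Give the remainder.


Step 1: A knot is p-colorable if and only if p divides its determinant.
Step 2: Compute 109 mod 19.
109 = 5 * 19 + 14
Step 3: 109 mod 19 = 14
Step 4: The knot is 19-colorable: no

14


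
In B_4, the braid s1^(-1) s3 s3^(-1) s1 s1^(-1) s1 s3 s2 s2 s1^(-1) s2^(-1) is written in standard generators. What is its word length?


The word length counts the number of generators (including inverses).
Listing each generator: s1^(-1), s3, s3^(-1), s1, s1^(-1), s1, s3, s2, s2, s1^(-1), s2^(-1)
There are 11 generators in this braid word.

11


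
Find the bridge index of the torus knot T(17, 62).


The bridge number of T(p,q) is min(p,q).
min(17, 62) = 17

17


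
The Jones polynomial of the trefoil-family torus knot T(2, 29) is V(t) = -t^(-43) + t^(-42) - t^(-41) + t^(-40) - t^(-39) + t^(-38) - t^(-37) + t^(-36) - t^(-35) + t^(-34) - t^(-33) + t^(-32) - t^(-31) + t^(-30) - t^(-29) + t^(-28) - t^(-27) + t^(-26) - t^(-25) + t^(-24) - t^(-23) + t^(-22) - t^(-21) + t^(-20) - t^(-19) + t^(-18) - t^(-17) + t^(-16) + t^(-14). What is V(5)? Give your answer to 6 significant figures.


Substituting t = 5 into V(t) = -t^(-43) + t^(-42) - t^(-41) + t^(-40) - t^(-39) + t^(-38) - t^(-37) + t^(-36) - t^(-35) + t^(-34) - t^(-33) + t^(-32) - t^(-31) + t^(-30) - t^(-29) + t^(-28) - t^(-27) + t^(-26) - t^(-25) + t^(-24) - t^(-23) + t^(-22) - t^(-21) + t^(-20) - t^(-19) + t^(-18) - t^(-17) + t^(-16) + t^(-14):
  (-)t^(-43) = -8.79609e-31
  (+)t^(-42) = 4.39805e-30
  (-)t^(-41) = -2.19902e-29
  (+)t^(-40) = 1.09951e-28
  (-)t^(-39) = -5.49756e-28
  (+)t^(-38) = 2.74878e-27
  (-)t^(-37) = -1.37439e-26
  (+)t^(-36) = 6.87195e-26
  (-)t^(-35) = -3.43597e-25
  (+)t^(-34) = 1.71799e-24
  (-)t^(-33) = -8.58993e-24
  (+)t^(-32) = 4.29497e-23
  (-)t^(-31) = -2.14748e-22
  (+)t^(-30) = 1.07374e-21
  (-)t^(-29) = -5.36871e-21
  (+)t^(-28) = 2.68435e-20
  (-)t^(-27) = -1.34218e-19
  (+)t^(-26) = 6.71089e-19
  (-)t^(-25) = -3.35544e-18
  (+)t^(-24) = 1.67772e-17
  (-)t^(-23) = -8.38861e-17
  (+)t^(-22) = 4.1943e-16
  (-)t^(-21) = -2.09715e-15
  (+)t^(-20) = 1.04858e-14
  (-)t^(-19) = -5.24288e-14
  (+)t^(-18) = 2.62144e-13
  (-)t^(-17) = -1.31072e-12
  (+)t^(-16) = 6.5536e-12
  (+)t^(-14) = 1.6384e-10
Sum = (-8.79609e-31) + (4.39805e-30) + (-2.19902e-29) + (1.09951e-28) + (-5.49756e-28) + (2.74878e-27) + (-1.37439e-26) + (6.87195e-26) + (-3.43597e-25) + (1.71799e-24) + (-8.58993e-24) + (4.29497e-23) + (-2.14748e-22) + (1.07374e-21) + (-5.36871e-21) + (2.68435e-20) + (-1.34218e-19) + (6.71089e-19) + (-3.35544e-18) + (1.67772e-17) + (-8.38861e-17) + (4.1943e-16) + (-2.09715e-15) + (1.04858e-14) + (-5.24288e-14) + (2.62144e-13) + (-1.31072e-12) + (6.5536e-12) + (1.6384e-10)
= 1.693013333e-10
Rounded to 6 significant figures: 1.69301e-10

1.69301e-10


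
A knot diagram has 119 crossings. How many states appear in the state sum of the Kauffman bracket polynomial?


Each crossing contributes 2 choices (A-smoothing or B-smoothing).
Total states = 2^119 = 664613997892457936451903530140172288

664613997892457936451903530140172288


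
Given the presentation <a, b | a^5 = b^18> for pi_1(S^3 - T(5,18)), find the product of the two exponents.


The relation is a^5 = b^18.
Product of exponents = 5 * 18
= 90

90


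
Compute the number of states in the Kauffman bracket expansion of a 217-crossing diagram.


Each crossing contributes 2 choices (A-smoothing or B-smoothing).
Total states = 2^217 = 210624583337114373395836055367340864637790190801098222508621955072

210624583337114373395836055367340864637790190801098222508621955072


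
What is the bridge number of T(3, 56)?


The bridge number of T(p,q) is min(p,q).
min(3, 56) = 3

3


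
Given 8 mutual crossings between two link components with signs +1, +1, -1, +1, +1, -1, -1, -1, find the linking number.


Step 1: Count positive crossings: 4
Step 2: Count negative crossings: 4
Step 3: Sum of signs = 4 - 4 = 0
Step 4: Linking number = sum/2 = 0/2 = 0

0


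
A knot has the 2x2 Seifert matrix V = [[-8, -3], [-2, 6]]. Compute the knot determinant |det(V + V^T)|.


Step 1: Form V + V^T where V = [[-8, -3], [-2, 6]]
  V^T = [[-8, -2], [-3, 6]]
  V + V^T = [[-16, -5], [-5, 12]]
Step 2: det(V + V^T) = (-16)*12 - (-5)*(-5)
  = -192 - 25 = -217
Step 3: Knot determinant = |det(V + V^T)| = |-217| = 217

217


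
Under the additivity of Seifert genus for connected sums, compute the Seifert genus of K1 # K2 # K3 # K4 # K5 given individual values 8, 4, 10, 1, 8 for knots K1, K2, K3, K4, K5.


The Seifert genus is additive under connected sum.
Seifert genus(K1 # K2 # K3 # K4 # K5) = (8) + (4) + (10) + (1) + (8)
= 31

31


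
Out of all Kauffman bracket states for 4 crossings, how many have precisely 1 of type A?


We choose which 1 of 4 crossings get A-smoothings.
C(4, 1) = 4! / (1! * 3!)
= 4

4


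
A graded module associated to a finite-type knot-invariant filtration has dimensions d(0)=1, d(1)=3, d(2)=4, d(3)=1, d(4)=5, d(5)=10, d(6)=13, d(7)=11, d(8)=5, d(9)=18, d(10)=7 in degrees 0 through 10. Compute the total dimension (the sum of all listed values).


Total dimension = d(0) + d(1) + ... + d(10)
= 1 + 3 + 4 + 1 + 5 + 10 + 13 + 11 + 5 + 18 + 7
= 78

78


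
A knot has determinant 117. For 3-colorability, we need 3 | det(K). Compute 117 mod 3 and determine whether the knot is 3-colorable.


Step 1: A knot is p-colorable if and only if p divides its determinant.
Step 2: Compute 117 mod 3.
117 = 39 * 3 + 0
Step 3: 117 mod 3 = 0
Step 4: The knot is 3-colorable: yes

0


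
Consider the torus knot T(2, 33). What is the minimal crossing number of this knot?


For a torus knot T(p, q) with gcd(p,q)=1,
the crossing number is min(p*(q-1), q*(p-1)).
p*(q-1) = 2*32 = 64
q*(p-1) = 33*1 = 33
min(64, 33) = 33

33


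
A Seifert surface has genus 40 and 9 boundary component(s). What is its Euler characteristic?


chi = 2 - 2g - b
= 2 - 2*40 - 9
= 2 - 80 - 9 = -87

-87


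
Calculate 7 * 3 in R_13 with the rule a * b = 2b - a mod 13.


7 * 3 = 2*3 - 7 mod 13
= 6 - 7 mod 13
= -1 mod 13 = 12

12


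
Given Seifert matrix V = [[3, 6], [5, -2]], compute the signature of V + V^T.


Step 1: V + V^T = [[6, 11], [11, -4]]
Step 2: trace = 2, det = -145
Step 3: Discriminant = 2^2 - 4*(-145) = 584
Step 4: Eigenvalues: 13.083, -11.083
Step 5: Signature = (# positive eigenvalues) - (# negative eigenvalues) = 0

0


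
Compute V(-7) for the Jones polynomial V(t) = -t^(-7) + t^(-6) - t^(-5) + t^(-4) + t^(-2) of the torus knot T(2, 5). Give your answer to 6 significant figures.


Substituting t = -7 into V(t) = -t^(-7) + t^(-6) - t^(-5) + t^(-4) + t^(-2):
  (-)t^(-7) = 1.21427e-06
  (+)t^(-6) = 8.49986e-06
  (-)t^(-5) = 5.9499e-05
  (+)t^(-4) = 0.000416493
  (+)t^(-2) = 0.0204082
Sum = (1.21427e-06) + (8.49986e-06) + (5.9499e-05) + (0.000416493) + (0.0204082)
= 0.02089386954
Rounded to 6 significant figures: 0.0208939

0.0208939


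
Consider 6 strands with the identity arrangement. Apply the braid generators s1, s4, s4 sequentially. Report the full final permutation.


Starting with identity [1, 2, 3, 4, 5, 6].
Apply generators in sequence:
  After s1: [2, 1, 3, 4, 5, 6]
  After s4: [2, 1, 3, 5, 4, 6]
  After s4: [2, 1, 3, 4, 5, 6]
Final permutation: [2, 1, 3, 4, 5, 6]

[2, 1, 3, 4, 5, 6]


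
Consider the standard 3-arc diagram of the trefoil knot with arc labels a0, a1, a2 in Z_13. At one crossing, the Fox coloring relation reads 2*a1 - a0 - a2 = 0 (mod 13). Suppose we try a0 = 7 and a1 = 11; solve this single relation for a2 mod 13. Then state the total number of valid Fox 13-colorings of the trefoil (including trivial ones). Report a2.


Step 1: Apply the given crossing relation 2*a1 - a0 - a2 = 0 (mod 13).
  a2 = 2*a1 - a0 mod 13
  a2 = 2*11 - 7 mod 13
  a2 = 22 - 7 mod 13
  a2 = 15 mod 13 = 2
Step 2: The trefoil has determinant 3.
  Number of Fox p-colorings (p prime) is p^2 if p = 3, else p.
  Since 13 does not divide 3, only trivial (constant) colorings exist.
  (So the trial a0 = 7, a1 = 11 with a0 != a1 does NOT extend to a valid coloring of the whole trefoil: the other two crossing relations require 3*(a1 - a0) = 0 (mod 13), which fails.)
  Total colorings = 13
Step 3: a2 = 2, total Fox 13-colorings = 13

2


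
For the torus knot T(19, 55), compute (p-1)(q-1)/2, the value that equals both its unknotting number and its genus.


For a torus knot T(p,q), both the unknotting number and genus equal (p-1)(q-1)/2.
= (19-1)(55-1)/2
= 18*54/2
= 972/2 = 486

486


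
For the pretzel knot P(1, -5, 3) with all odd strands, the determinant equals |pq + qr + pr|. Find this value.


Step 1: Compute pq + qr + pr.
pq = 1*(-5) = -5
qr = (-5)*3 = -15
pr = 1*3 = 3
pq + qr + pr = -5 + (-15) + 3 = -17
Step 2: Take absolute value.
det(P(1,-5,3)) = |-17| = 17

17


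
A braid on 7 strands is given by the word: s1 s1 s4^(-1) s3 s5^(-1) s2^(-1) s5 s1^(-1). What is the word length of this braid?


The word length counts the number of generators (including inverses).
Listing each generator: s1, s1, s4^(-1), s3, s5^(-1), s2^(-1), s5, s1^(-1)
There are 8 generators in this braid word.

8


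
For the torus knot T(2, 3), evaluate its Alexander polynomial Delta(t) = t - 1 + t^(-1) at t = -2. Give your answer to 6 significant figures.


Substituting t = -2 into Delta(t) = t - 1 + t^(-1):
Term values: (-2) + (-1) + (-0.5)
Sum = -3.5
Rounded to 6 significant figures: -3.5

-3.5


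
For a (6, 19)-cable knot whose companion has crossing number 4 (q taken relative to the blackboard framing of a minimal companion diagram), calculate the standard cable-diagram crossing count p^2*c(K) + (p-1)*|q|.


Step 1: Each of the c(K) crossings of the companion diagram becomes p*p = p^2 crossings among the p parallel strands, and each of the |q| twists s_1 s_2 ... s_(p-1) adds (p-1) crossings.
  Crossings = p^2 * c(K) + (p-1)*|q|
Step 2: = 6^2 * 4 + (6-1)*19
Step 3: = 36*4 + 5*19
Step 4: = 144 + 95 = 239

239


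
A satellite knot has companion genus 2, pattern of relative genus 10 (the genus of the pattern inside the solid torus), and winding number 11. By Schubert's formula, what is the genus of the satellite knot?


Schubert: g(satellite) = g_rel(pattern) + |winding| * g(companion),
where g_rel(pattern) is the genus of the pattern relative to the solid torus.
= 10 + 11 * 2
= 10 + 22 = 32

32


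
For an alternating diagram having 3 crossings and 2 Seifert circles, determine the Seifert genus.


For alternating knots, g = (c - s + 1)/2.
= (3 - 2 + 1)/2
= 2/2 = 1

1


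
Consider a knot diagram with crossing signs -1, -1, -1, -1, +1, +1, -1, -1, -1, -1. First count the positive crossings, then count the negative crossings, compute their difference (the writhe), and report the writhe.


Step 1: Count positive crossings (+1).
Positive crossings: 2
Step 2: Count negative crossings (-1).
Negative crossings: 8
Step 3: Writhe = (positive) - (negative)
w = 2 - 8 = -6
Step 4: |w| = 6, and w is negative

-6


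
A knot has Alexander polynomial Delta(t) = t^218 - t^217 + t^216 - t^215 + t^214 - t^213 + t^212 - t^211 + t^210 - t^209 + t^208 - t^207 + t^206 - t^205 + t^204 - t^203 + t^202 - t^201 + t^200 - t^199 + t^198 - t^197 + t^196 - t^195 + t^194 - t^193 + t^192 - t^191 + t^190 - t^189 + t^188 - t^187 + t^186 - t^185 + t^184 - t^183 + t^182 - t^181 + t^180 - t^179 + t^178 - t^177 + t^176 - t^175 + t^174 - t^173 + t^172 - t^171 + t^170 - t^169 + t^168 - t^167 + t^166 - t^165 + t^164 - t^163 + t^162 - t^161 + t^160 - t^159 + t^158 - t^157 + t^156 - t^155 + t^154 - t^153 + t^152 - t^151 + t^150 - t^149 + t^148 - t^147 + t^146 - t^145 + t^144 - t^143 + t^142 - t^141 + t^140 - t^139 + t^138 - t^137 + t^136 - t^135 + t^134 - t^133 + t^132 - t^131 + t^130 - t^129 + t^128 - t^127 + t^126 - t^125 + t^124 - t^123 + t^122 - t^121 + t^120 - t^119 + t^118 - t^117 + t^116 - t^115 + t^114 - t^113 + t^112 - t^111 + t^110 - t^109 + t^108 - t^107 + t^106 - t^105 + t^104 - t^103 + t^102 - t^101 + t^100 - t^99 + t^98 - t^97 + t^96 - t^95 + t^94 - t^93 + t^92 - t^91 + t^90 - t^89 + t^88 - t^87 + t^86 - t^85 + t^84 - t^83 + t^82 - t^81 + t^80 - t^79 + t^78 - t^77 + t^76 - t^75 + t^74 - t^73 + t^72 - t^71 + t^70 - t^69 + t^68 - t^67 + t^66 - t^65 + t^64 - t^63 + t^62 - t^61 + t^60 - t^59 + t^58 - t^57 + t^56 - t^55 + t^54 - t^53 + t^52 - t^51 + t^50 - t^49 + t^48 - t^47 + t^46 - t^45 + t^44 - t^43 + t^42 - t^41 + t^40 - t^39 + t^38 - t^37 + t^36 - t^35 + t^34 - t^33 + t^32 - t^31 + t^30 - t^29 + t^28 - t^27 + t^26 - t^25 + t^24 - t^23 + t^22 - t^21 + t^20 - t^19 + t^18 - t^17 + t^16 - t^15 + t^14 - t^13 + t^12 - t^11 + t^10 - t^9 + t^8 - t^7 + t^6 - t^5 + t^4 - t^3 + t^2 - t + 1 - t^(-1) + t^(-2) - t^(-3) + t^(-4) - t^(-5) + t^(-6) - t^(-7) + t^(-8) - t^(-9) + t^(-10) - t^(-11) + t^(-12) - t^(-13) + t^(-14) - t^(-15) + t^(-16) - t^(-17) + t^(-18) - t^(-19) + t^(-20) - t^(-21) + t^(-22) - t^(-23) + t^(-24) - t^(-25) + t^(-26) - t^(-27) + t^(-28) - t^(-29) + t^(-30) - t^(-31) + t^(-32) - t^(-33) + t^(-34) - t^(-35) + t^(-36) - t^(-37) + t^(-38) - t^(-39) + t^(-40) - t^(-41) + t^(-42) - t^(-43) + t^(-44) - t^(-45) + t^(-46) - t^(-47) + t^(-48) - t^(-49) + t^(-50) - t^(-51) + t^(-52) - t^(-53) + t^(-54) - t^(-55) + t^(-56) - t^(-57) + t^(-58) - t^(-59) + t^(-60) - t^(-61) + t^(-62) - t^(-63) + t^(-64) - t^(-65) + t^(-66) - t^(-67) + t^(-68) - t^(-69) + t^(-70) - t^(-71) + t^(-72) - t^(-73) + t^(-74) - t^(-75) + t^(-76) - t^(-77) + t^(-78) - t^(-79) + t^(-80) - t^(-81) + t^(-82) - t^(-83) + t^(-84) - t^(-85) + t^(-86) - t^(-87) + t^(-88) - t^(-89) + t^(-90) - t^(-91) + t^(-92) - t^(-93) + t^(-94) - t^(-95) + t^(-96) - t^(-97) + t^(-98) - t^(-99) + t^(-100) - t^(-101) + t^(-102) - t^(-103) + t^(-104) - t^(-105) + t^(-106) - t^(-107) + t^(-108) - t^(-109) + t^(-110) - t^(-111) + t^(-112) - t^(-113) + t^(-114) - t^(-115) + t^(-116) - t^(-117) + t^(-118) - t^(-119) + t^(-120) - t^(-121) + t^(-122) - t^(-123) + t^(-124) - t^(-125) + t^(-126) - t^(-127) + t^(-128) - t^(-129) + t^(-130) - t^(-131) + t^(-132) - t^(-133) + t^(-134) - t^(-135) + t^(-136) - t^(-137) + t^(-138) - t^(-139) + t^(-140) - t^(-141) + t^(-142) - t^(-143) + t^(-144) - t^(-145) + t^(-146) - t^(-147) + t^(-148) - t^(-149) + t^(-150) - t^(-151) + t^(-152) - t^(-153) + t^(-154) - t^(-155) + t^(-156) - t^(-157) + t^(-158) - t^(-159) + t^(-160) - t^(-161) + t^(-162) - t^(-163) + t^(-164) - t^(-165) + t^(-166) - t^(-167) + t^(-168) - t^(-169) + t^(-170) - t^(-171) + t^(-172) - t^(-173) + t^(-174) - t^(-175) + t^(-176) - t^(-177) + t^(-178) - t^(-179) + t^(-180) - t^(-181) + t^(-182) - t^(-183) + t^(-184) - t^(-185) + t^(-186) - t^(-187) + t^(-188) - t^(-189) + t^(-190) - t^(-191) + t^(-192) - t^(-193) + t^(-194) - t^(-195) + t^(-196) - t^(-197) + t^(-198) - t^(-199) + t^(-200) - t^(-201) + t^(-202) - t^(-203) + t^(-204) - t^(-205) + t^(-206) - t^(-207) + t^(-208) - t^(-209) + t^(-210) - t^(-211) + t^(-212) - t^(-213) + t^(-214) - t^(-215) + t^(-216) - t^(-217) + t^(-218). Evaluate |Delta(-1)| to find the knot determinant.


Step 1: The polynomial has 437 terms with alternating signs, exponents from 218 down to -218.
Step 2: Substitute t = -1. The i-th term has coefficient (-1)^i and exponent (m-i),
  so its value is (-1)^i * (-1)^(m-i) = (-1)^m = 1 for every i.
Step 3: All 437 terms equal 1, so Delta(-1) = 437 * (1) = 437
Step 4: |Delta(-1)| = 437

437


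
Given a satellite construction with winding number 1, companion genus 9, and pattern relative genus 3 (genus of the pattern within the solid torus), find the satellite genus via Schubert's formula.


Schubert: g(satellite) = g_rel(pattern) + |winding| * g(companion),
where g_rel(pattern) is the genus of the pattern relative to the solid torus.
= 3 + 1 * 9
= 3 + 9 = 12

12


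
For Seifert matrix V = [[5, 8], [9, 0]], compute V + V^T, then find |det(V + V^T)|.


Step 1: Form V + V^T where V = [[5, 8], [9, 0]]
  V^T = [[5, 9], [8, 0]]
  V + V^T = [[10, 17], [17, 0]]
Step 2: det(V + V^T) = 10*0 - 17*17
  = 0 - 289 = -289
Step 3: Knot determinant = |det(V + V^T)| = |-289| = 289

289


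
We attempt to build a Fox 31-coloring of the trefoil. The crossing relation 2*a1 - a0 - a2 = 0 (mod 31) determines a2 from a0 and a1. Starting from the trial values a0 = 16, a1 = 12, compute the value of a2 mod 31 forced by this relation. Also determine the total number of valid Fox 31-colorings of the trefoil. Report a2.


Step 1: Apply the given crossing relation 2*a1 - a0 - a2 = 0 (mod 31).
  a2 = 2*a1 - a0 mod 31
  a2 = 2*12 - 16 mod 31
  a2 = 24 - 16 mod 31
  a2 = 8 mod 31 = 8
Step 2: The trefoil has determinant 3.
  Number of Fox p-colorings (p prime) is p^2 if p = 3, else p.
  Since 31 does not divide 3, only trivial (constant) colorings exist.
  (So the trial a0 = 16, a1 = 12 with a0 != a1 does NOT extend to a valid coloring of the whole trefoil: the other two crossing relations require 3*(a1 - a0) = 0 (mod 31), which fails.)
  Total colorings = 31
Step 3: a2 = 8, total Fox 31-colorings = 31

8


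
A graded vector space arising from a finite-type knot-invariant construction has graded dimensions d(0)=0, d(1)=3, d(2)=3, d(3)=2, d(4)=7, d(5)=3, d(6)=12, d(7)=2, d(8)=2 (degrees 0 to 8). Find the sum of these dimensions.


Total dimension = d(0) + d(1) + ... + d(8)
= 0 + 3 + 3 + 2 + 7 + 3 + 12 + 2 + 2
= 34

34


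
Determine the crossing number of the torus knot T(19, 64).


For a torus knot T(p, q) with gcd(p,q)=1,
the crossing number is min(p*(q-1), q*(p-1)).
p*(q-1) = 19*63 = 1197
q*(p-1) = 64*18 = 1152
min(1197, 1152) = 1152

1152


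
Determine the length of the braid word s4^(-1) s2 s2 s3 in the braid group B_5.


The word length counts the number of generators (including inverses).
Listing each generator: s4^(-1), s2, s2, s3
There are 4 generators in this braid word.

4


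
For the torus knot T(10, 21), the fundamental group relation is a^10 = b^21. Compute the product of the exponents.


The relation is a^10 = b^21.
Product of exponents = 10 * 21
= 210

210


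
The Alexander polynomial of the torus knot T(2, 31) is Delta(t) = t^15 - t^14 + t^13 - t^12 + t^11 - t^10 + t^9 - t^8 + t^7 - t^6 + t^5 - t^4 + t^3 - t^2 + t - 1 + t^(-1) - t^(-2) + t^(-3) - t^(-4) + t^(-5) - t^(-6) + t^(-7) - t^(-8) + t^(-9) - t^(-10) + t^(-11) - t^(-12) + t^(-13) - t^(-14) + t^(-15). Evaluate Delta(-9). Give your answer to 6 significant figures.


Substituting t = -9 into Delta(t) = t^15 - t^14 + t^13 - t^12 + t^11 - t^10 + t^9 - t^8 + t^7 - t^6 + t^5 - t^4 + t^3 - t^2 + t - 1 + t^(-1) - t^(-2) + t^(-3) - t^(-4) + t^(-5) - t^(-6) + t^(-7) - t^(-8) + t^(-9) - t^(-10) + t^(-11) - t^(-12) + t^(-13) - t^(-14) + t^(-15):
Term values: (-205891132094649) + (-22876792454961) + (-2541865828329) + (-282429536481) + (-31381059609) + (-3486784401) + (-387420489) + (-43046721) + (-4782969) + (-531441) + (-59049) + (-6561) + (-729) + (-81) + (-9) + (-1) + (-0.111111) + (-0.0123457) + (-0.00137174) + (-0.000152416) + (-1.69351e-05) + (-1.88168e-06) + (-2.09075e-07) + (-2.32306e-08) + (-2.58117e-09) + (-2.86797e-10) + (-3.18664e-11) + (-3.54071e-12) + (-3.93412e-13) + (-4.37124e-14) + (-4.85694e-15)
Sum = -2.316275236e+14
Rounded to 6 significant figures: -2.31628e+14

-2.31628e+14


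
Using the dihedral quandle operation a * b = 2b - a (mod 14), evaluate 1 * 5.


1 * 5 = 2*5 - 1 mod 14
= 10 - 1 mod 14
= 9 mod 14 = 9

9


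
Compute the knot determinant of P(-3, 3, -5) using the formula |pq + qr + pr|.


Step 1: Compute pq + qr + pr.
pq = (-3)*3 = -9
qr = 3*(-5) = -15
pr = (-3)*(-5) = 15
pq + qr + pr = -9 + (-15) + 15 = -9
Step 2: Take absolute value.
det(P(-3,3,-5)) = |-9| = 9

9


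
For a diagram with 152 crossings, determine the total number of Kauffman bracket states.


Each crossing contributes 2 choices (A-smoothing or B-smoothing).
Total states = 2^152 = 5708990770823839524233143877797980545530986496

5708990770823839524233143877797980545530986496


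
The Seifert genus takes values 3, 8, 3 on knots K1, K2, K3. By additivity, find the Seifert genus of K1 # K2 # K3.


The Seifert genus is additive under connected sum.
Seifert genus(K1 # K2 # K3) = (3) + (8) + (3)
= 14

14


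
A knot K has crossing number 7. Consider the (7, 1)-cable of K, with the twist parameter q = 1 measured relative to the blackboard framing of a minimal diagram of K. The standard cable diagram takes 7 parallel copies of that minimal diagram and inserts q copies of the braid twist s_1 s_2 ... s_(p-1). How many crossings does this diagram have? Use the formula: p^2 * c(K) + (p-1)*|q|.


Step 1: Each of the c(K) crossings of the companion diagram becomes p*p = p^2 crossings among the p parallel strands, and each of the |q| twists s_1 s_2 ... s_(p-1) adds (p-1) crossings.
  Crossings = p^2 * c(K) + (p-1)*|q|
Step 2: = 7^2 * 7 + (7-1)*1
Step 3: = 49*7 + 6*1
Step 4: = 343 + 6 = 349

349


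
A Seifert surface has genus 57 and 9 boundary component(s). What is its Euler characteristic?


chi = 2 - 2g - b
= 2 - 2*57 - 9
= 2 - 114 - 9 = -121

-121


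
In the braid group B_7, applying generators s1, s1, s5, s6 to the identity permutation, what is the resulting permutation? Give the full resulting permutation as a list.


Starting with identity [1, 2, 3, 4, 5, 6, 7].
Apply generators in sequence:
  After s1: [2, 1, 3, 4, 5, 6, 7]
  After s1: [1, 2, 3, 4, 5, 6, 7]
  After s5: [1, 2, 3, 4, 6, 5, 7]
  After s6: [1, 2, 3, 4, 6, 7, 5]
Final permutation: [1, 2, 3, 4, 6, 7, 5]

[1, 2, 3, 4, 6, 7, 5]
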